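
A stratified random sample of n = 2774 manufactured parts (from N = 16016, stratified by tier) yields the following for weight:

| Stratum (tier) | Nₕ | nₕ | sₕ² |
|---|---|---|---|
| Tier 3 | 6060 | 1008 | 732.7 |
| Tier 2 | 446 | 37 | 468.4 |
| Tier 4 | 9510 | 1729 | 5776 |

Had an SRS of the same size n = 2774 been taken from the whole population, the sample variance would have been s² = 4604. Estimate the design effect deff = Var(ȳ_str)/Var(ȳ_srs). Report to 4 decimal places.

Var(ȳ_str) = Σ Wₕ²(1−fₕ)sₕ²/nₕ with Wₕ = Nₕ/16016:
  Tier 3: (6060/16016)²·(1−1008/6060)·732.7/1008 = 0.086754798
  Tier 2: (446/16016)²·(1−37/446)·468.4/37 = 0.0090025431
  Tier 4: (9510/16016)²·(1−1729/9510)·5776/1729 = 0.96369588
  → Var(ȳ_str) = 1.0594532.
Var(ȳ_srs) = (1 − 2774/16016)·4604/2774 = 1.3722347.
deff = 1.0594532 / 1.3722347 = 0.7721.

0.7721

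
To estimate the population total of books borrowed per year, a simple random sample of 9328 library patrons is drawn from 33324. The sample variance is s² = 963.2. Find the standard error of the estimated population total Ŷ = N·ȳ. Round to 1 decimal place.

9086.8

Var(Ŷ) = N²·Var(ȳ) = N²·(1 − n/N)·s²/n.
f = 9328/33324 = 0.27991838; Var(ȳ) = 0.72008162·963.2/9328 = 0.074354912.
Var(Ŷ) = 33324² · 0.074354912 = 8.257031 × 10^7.
SE(Ŷ) = √(8.257031 × 10^7) = 9086.8.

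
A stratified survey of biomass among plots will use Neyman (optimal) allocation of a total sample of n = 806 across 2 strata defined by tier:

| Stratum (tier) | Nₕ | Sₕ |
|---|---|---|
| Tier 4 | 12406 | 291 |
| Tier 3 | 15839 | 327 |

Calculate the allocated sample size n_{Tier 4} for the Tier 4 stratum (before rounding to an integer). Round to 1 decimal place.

331.1

Neyman allocation: nₕ = n·NₕSₕ / Σⱼ NⱼSⱼ.
Σ NⱼSⱼ = 12406·291 + 15839·327 = 8.789499 × 10^6.
n_{Tier 4} = 806·12406·291 / (8.789499 × 10^6) = 331.1.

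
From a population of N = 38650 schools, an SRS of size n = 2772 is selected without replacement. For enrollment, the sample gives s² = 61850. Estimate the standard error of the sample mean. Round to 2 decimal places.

4.55

Under SRS without replacement, Var(ȳ) = (1 − f)·s²/n with f = n/N = 2772/38650 = 0.07172057.
Var(ȳ) = (1 − 0.07172057)·61850/2772 = 0.92827943·22.31241 = 20.712151.
SE(ȳ) = √(20.712151) = 4.55.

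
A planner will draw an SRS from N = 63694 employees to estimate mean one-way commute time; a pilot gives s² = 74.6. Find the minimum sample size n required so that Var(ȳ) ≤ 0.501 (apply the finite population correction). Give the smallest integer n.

Without fpc, n₀ = s²/D = 74.6/0.501 = 148.9022.
With fpc, (1 − n/N)·s²/n ≤ D requires n ≥ n₀/(1 + n₀/N) = 148.9022/(1 + 148.9022/63694) = 148.5549.
Rounding up, n = 149.

149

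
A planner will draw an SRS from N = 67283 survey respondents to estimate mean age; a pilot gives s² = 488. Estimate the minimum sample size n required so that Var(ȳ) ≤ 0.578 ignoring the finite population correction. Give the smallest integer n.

845

Without fpc, n₀ = s²/D = 488/0.578 = 844.2907.
Rounding up, n = 845.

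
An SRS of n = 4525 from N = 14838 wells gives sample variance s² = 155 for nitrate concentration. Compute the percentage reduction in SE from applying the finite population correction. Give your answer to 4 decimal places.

16.6310

f = n/N = 4525/14838 = 0.30496024.
SE_no-fpc = √(s²/n) = 0.18507875; SE_fpc = √((1−f)s²/n) = 0.15429839.
Ratio = √(1−f) = 0.83369045. Reduction = 100·(1 − 0.83369045) = 16.6310%.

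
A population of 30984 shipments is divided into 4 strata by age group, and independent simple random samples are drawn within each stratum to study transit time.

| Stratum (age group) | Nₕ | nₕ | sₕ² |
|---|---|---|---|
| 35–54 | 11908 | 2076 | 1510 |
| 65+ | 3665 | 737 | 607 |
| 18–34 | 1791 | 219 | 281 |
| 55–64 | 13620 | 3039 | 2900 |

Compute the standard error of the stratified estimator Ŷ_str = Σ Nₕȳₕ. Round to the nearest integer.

15334

Var(Ŷ_str) = Σₕ Nₕ²(1 − fₕ)sₕ²/nₕ.
35–54: 11908²·(1 − 2076/11908)·1510/2076 = 8.5158949 × 10^7.
65+: 3665²·(1 − 737/3665)·607/737 = 8.8382494 × 10^6.
18–34: 1791²·(1 − 219/1791)·281/219 = 3.6125206 × 10^6.
55–64: 13620²·(1 − 3039/13620)·2900/3039 = 1.3752166 × 10^8.
Sum = 2.3513138 × 10^8.
SE = √(2.3513138 × 10^8) = 15334.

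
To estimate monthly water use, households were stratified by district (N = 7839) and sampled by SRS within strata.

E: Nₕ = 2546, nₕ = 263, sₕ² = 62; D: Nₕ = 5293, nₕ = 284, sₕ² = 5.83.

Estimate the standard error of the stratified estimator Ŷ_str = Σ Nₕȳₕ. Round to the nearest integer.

Var(Ŷ_str) = Σₕ Nₕ²(1 − fₕ)sₕ²/nₕ.
E: 2546²·(1 − 263/2546)·62/263 = 1.3702514 × 10^6.
D: 5293²·(1 − 284/5293)·5.83/284 = 544255.89.
Sum = 1.9145073 × 10^6.
SE = √(1.9145073 × 10^6) = 1384.

1384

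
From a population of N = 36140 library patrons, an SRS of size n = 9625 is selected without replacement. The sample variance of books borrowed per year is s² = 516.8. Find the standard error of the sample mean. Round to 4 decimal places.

Under SRS without replacement, Var(ȳ) = (1 − f)·s²/n with f = n/N = 9625/36140 = 0.26632540.
Var(ȳ) = (1 − 0.26632540)·516.8/9625 = 0.73367460·0.053693506 = 0.039393562.
SE(ȳ) = √(0.039393562) = 0.1985.

0.1985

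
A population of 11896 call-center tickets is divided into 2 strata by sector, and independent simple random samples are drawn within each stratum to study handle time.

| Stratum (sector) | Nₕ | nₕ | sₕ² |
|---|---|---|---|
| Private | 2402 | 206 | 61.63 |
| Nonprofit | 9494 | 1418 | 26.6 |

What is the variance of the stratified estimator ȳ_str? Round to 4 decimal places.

0.0213

Var(ȳ_str) = Σₕ Wₕ²(1 − fₕ)sₕ²/nₕ with Wₕ = Nₕ/N, N = 11896.
Private: Wₕ = 0.20191661; term = 0.20191661²·(1 − 0.08576187)·61.63/206 = 0.011151374.
Nonprofit: Wₕ = 0.79808339; term = 0.79808339²·(1 − 0.14935749)·26.6/1418 = 0.010163634.
Sum = 0.021315008.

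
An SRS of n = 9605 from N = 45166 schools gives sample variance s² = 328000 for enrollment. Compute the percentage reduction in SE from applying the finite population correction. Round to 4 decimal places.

f = n/N = 9605/45166 = 0.21265997.
SE_no-fpc = √(s²/n) = 5.8437044; SE_fpc = √((1−f)s²/n) = 5.1852465.
Ratio = √(1−f) = 0.88732183. Reduction = 100·(1 − 0.88732183) = 11.2678%.

11.2678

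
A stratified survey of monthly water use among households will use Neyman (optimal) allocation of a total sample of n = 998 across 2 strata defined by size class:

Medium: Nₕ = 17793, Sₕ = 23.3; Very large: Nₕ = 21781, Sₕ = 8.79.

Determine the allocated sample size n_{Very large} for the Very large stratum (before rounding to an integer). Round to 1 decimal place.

Neyman allocation: nₕ = n·NₕSₕ / Σⱼ NⱼSⱼ.
Σ NⱼSⱼ = 17793·23.3 + 21781·8.79 = 606031.89.
n_{Very large} = 998·21781·8.79 / 606031.89 = 315.3.

315.3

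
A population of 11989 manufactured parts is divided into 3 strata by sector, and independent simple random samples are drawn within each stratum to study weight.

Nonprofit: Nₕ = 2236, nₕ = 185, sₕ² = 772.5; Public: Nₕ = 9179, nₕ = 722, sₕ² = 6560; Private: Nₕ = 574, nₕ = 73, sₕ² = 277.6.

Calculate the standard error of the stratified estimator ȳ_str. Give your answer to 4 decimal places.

Var(ȳ_str) = Σₕ Wₕ²(1 − fₕ)sₕ²/nₕ with Wₕ = Nₕ/N, N = 11989.
Nonprofit: Wₕ = 0.18650430; term = 0.18650430²·(1 − 0.08273703)·772.5/185 = 0.13322886.
Public: Wₕ = 0.76561848; term = 0.76561848²·(1 − 0.07865781)·6560/722 = 4.9069589.
Private: Wₕ = 0.04787722; term = 0.04787722²·(1 − 0.12717770)·277.6/73 = 0.0076081716.
Sum = 5.0477959.
SE = √(5.0477959) = 2.2467.

2.2467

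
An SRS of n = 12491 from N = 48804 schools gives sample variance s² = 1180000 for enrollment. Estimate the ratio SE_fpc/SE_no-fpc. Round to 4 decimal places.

f = n/N = 12491/48804 = 0.25594214.
SE_no-fpc = √(s²/n) = 9.7194659; SE_fpc = √((1−f)s²/n) = 8.3838935.
Ratio = √(1−f) = 0.86258789.

0.8626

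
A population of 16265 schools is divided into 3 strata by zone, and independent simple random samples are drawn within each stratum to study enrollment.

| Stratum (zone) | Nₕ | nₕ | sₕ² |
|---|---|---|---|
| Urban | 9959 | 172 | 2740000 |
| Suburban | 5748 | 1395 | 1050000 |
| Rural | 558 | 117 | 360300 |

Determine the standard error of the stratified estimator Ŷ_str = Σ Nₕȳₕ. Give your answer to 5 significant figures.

Var(Ŷ_str) = Σₕ Nₕ²(1 − fₕ)sₕ²/nₕ.
Urban: 9959²·(1 − 172/9959)·2740000/172 = 1.5526996 × 10^12.
Suburban: 5748²·(1 − 1395/5748)·1050000/1395 = 1.8833044 × 10^10.
Rural: 558²·(1 − 117/558)·360300/117 = 7.5779405 × 10^8.
Sum = 1.5722904 × 10^12.
SE = √(1.5722904 × 10^12) = 1.2539 × 10^6.

1.2539 × 10^6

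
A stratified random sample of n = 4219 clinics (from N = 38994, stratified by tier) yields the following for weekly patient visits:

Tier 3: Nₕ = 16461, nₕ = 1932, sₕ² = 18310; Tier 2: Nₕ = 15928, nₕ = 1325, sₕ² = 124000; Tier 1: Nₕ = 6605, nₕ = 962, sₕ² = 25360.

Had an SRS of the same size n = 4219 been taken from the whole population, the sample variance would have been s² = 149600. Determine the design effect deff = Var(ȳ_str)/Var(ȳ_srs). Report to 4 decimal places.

0.5203

Var(ȳ_str) = Σ Wₕ²(1−fₕ)sₕ²/nₕ with Wₕ = Nₕ/38994:
  Tier 3: (16461/38994)²·(1−1932/16461)·18310/1932 = 1.4906565
  Tier 2: (15928/38994)²·(1−1325/15928)·124000/1325 = 14.315732
  Tier 1: (6605/38994)²·(1−962/6605)·25360/962 = 0.64619185
  → Var(ȳ_str) = 16.45258.
Var(ȳ_srs) = (1 − 4219/38994)·149600/4219 = 31.622152.
deff = 16.45258 / 31.622152 = 0.5203.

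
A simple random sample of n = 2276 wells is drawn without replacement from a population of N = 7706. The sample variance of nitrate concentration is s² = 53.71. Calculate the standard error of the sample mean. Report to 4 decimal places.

Under SRS without replacement, Var(ȳ) = (1 − f)·s²/n with f = n/N = 2276/7706 = 0.29535427.
Var(ȳ) = (1 − 0.29535427)·53.71/2276 = 0.70464573·0.023598418 = 0.016628525.
SE(ȳ) = √(0.016628525) = 0.1290.

0.1290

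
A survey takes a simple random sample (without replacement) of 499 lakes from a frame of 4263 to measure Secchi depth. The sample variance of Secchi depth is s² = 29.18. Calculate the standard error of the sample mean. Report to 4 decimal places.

Under SRS without replacement, Var(ȳ) = (1 − f)·s²/n with f = n/N = 499/4263 = 0.11705372.
Var(ȳ) = (1 − 0.11705372)·29.18/499 = 0.88294628·0.058476954 = 0.051632009.
SE(ȳ) = √(0.051632009) = 0.2272.

0.2272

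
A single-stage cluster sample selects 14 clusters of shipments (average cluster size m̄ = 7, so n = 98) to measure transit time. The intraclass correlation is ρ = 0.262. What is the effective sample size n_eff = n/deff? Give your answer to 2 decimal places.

deff = 1 + (7 − 1)·0.262 = 1 + 1.572 = 2.572.
n_eff = 98 / 2.572 = 38.10.

38.10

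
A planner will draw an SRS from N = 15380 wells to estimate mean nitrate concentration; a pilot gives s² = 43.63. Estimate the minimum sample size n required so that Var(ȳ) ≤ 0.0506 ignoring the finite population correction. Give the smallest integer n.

Without fpc, n₀ = s²/D = 43.63/0.0506 = 862.2530.
Rounding up, n = 863.

863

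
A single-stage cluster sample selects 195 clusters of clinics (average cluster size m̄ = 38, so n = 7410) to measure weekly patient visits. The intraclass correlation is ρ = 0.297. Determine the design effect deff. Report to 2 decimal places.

deff = 1 + (38 − 1)·0.297 = 1 + 10.989 = 11.989.

11.99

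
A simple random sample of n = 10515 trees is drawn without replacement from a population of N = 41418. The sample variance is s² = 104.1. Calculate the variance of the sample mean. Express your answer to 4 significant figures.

0.007387

Under SRS without replacement, Var(ȳ) = (1 − f)·s²/n with f = n/N = 10515/41418 = 0.25387513.
Var(ȳ) = (1 − 0.25387513)·104.1/10515 = 0.74612487·0.0099001427 = 0.0073867427.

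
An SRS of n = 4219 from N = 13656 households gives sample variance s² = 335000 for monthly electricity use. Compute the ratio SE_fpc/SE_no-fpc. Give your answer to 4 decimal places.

f = n/N = 4219/13656 = 0.30894845.
SE_no-fpc = √(s²/n) = 8.9108194; SE_fpc = √((1−f)s²/n) = 7.4075205.
Ratio = √(1−f) = 0.83129511.

0.8313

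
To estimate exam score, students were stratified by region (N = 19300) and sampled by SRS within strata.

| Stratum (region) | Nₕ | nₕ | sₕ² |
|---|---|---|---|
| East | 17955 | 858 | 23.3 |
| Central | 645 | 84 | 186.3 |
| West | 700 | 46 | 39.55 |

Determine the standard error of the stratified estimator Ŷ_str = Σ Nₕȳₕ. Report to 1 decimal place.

3087.5

Var(Ŷ_str) = Σₕ Nₕ²(1 − fₕ)sₕ²/nₕ.
East: 17955²·(1 − 858/17955)·23.3/858 = 8.3363119 × 10^6.
Central: 645²·(1 − 84/645)·186.3/84 = 802520.52.
West: 700²·(1 − 46/700)·39.55/46 = 393608.48.
Sum = 9.5324409 × 10^6.
SE = √(9.5324409 × 10^6) = 3087.5.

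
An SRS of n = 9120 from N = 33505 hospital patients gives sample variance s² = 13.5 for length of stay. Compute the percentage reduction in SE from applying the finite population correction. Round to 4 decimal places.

f = n/N = 9120/33505 = 0.27219818.
SE_no-fpc = √(s²/n) = 0.038474188; SE_fpc = √((1−f)s²/n) = 0.032822831.
Ratio = √(1−f) = 0.85311302. Reduction = 100·(1 − 0.85311302) = 14.6887%.

14.6887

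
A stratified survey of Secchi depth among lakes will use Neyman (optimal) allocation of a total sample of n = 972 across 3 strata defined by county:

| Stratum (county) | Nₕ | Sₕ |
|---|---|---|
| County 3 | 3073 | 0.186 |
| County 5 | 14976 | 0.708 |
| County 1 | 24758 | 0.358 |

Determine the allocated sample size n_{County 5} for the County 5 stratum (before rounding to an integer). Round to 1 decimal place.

514.3

Neyman allocation: nₕ = n·NₕSₕ / Σⱼ NⱼSⱼ.
Σ NⱼSⱼ = 3073·0.186 + 14976·0.708 + 24758·0.358 = 20037.95.
n_{County 5} = 972·14976·0.708 / 20037.95 = 514.3.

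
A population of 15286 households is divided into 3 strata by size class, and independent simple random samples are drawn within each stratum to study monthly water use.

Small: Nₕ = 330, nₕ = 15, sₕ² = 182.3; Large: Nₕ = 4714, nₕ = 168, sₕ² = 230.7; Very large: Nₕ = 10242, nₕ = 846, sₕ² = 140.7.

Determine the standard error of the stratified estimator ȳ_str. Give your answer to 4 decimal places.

0.4470

Var(ȳ_str) = Σₕ Wₕ²(1 − fₕ)sₕ²/nₕ with Wₕ = Nₕ/N, N = 15286.
Small: Wₕ = 0.02158838; term = 0.02158838²·(1 − 0.04545455)·182.3/15 = 0.005406699.
Large: Wₕ = 0.30838676; term = 0.30838676²·(1 − 0.03563852)·230.7/168 = 0.12594172.
Very large: Wₕ = 0.67002486; term = 0.67002486²·(1 − 0.08260105)·140.7/846 = 0.068495778.
Sum = 0.1998442.
SE = √(0.1998442) = 0.4470.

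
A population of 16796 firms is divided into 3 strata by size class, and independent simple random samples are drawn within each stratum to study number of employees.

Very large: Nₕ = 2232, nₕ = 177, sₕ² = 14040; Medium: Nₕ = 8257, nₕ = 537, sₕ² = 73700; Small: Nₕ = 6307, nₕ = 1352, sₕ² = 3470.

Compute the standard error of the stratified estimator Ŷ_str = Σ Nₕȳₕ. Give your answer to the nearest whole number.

95878

Var(Ŷ_str) = Σₕ Nₕ²(1 − fₕ)sₕ²/nₕ.
Very large: 2232²·(1 − 177/2232)·14040/177 = 3.6383113 × 10^8.
Medium: 8257²·(1 − 537/8257)·73700/537 = 8.7484837 × 10^9.
Small: 6307²·(1 − 1352/6307)·3470/1352 = 8.0208293 × 10^7.
Sum = 9.1925231 × 10^9.
SE = √(9.1925231 × 10^9) = 95878.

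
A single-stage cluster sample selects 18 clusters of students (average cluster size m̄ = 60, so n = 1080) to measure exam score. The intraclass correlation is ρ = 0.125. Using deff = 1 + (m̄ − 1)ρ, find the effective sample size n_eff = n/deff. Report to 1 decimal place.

deff = 1 + (60 − 1)·0.125 = 1 + 7.375 = 8.375.
n_eff = 1080 / 8.375 = 129.0.

129.0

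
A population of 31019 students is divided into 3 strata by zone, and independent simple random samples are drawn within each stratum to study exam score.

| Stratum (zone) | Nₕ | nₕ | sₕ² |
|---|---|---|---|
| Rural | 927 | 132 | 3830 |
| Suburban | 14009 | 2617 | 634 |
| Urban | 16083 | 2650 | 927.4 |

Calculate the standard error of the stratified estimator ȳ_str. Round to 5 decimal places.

0.37548

Var(ȳ_str) = Σₕ Wₕ²(1 − fₕ)sₕ²/nₕ with Wₕ = Nₕ/N, N = 31019.
Rural: Wₕ = 0.02988491; term = 0.02988491²·(1 − 0.14239482)·3830/132 = 0.022223687.
Suburban: Wₕ = 0.45162642; term = 0.45162642²·(1 − 0.18680848)·634/2617 = 0.04018251.
Urban: Wₕ = 0.51848867; term = 0.51848867²·(1 − 0.16477025)·927.4/2650 = 0.078578857.
Sum = 0.14098505.
SE = √(0.14098505) = 0.37548.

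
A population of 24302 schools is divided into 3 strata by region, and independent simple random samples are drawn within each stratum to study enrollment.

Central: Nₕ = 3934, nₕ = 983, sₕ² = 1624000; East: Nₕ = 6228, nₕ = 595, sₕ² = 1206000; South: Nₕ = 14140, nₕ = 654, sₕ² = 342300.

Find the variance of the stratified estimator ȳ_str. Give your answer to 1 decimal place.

Var(ȳ_str) = Σₕ Wₕ²(1 − fₕ)sₕ²/nₕ with Wₕ = Nₕ/N, N = 24302.
Central: Wₕ = 0.16187968; term = 0.16187968²·(1 − 0.24987290)·1624000/983 = 32.475215.
East: Wₕ = 0.25627520; term = 0.25627520²·(1 − 0.09553629)·1206000/595 = 120.40227.
South: Wₕ = 0.58184512; term = 0.58184512²·(1 − 0.04625177)·342300/654 = 168.99649.
Sum = 321.87398.

321.9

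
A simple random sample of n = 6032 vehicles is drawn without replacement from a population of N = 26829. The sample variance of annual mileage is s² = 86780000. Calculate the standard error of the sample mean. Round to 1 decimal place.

105.6

Under SRS without replacement, Var(ȳ) = (1 − f)·s²/n with f = n/N = 6032/26829 = 0.22483134.
Var(ȳ) = (1 − 0.22483134)·86780000/6032 = 0.77516866·14386.605 = 11152.045.
SE(ȳ) = √(11152.045) = 105.6.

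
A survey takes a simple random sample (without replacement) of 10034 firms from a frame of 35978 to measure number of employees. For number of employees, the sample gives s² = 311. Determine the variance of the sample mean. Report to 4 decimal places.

0.0224

Under SRS without replacement, Var(ȳ) = (1 − f)·s²/n with f = n/N = 10034/35978 = 0.27889266.
Var(ȳ) = (1 − 0.27889266)·311/10034 = 0.72110734·0.030994618 = 0.022350447.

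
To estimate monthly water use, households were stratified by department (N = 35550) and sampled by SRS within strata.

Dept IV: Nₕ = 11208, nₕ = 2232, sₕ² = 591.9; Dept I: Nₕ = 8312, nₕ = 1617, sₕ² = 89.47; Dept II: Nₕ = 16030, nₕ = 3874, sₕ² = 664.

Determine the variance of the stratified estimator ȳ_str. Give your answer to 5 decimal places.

0.04997

Var(ȳ_str) = Σₕ Wₕ²(1 − fₕ)sₕ²/nₕ with Wₕ = Nₕ/N, N = 35550.
Dept IV: Wₕ = 0.31527426; term = 0.31527426²·(1 − 0.19914347)·591.9/2232 = 0.021109887.
Dept I: Wₕ = 0.23381153; term = 0.23381153²·(1 − 0.19453802)·89.47/1617 = 0.0024363761.
Dept II: Wₕ = 0.45091421; term = 0.45091421²·(1 − 0.24167187)·664/3874 = 0.026427341.
Sum = 0.049973604.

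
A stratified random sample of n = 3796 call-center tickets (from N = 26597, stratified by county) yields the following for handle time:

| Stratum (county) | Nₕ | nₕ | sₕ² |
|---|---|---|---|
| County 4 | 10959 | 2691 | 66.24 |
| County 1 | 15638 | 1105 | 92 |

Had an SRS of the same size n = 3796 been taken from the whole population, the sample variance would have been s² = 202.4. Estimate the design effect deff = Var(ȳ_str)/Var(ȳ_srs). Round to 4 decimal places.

0.6542

Var(ȳ_str) = Σ Wₕ²(1−fₕ)sₕ²/nₕ with Wₕ = Nₕ/26597:
  County 4: (10959/26597)²·(1−2691/10959)·66.24/2691 = 0.0031529183
  County 1: (15638/26597)²·(1−1105/15638)·92/1105 = 0.026748333
  → Var(ȳ_str) = 0.029901251.
Var(ȳ_srs) = (1 − 3796/26597)·202.4/3796 = 0.045709403.
deff = 0.029901251 / 0.045709403 = 0.6542.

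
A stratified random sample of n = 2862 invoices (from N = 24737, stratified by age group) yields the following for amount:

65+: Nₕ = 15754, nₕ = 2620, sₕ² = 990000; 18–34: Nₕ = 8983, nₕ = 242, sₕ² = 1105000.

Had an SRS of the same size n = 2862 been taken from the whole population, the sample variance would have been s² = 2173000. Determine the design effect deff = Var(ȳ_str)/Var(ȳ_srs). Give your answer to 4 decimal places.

Var(ȳ_str) = Σ Wₕ²(1−fₕ)sₕ²/nₕ with Wₕ = Nₕ/24737:
  65+: (15754/24737)²·(1−2620/15754)·990000/2620 = 127.76965
  18–34: (8983/24737)²·(1−242/8983)·1105000/242 = 585.91602
  → Var(ȳ_str) = 713.68567.
Var(ȳ_srs) = (1 − 2862/24737)·2173000/2862 = 671.41514.
deff = 713.68567 / 671.41514 = 1.0630.

1.0630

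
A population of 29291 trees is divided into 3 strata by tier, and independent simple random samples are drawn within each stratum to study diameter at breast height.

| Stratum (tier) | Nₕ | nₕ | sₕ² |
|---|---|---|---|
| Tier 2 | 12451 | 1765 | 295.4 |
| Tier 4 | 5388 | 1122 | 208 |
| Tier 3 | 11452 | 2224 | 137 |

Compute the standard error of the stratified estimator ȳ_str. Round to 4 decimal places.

0.1962

Var(ȳ_str) = Σₕ Wₕ²(1 − fₕ)sₕ²/nₕ with Wₕ = Nₕ/N, N = 29291.
Tier 2: Wₕ = 0.42507938; term = 0.42507938²·(1 − 0.14175568)·295.4/1765 = 0.025954746.
Tier 4: Wₕ = 0.18394729; term = 0.18394729²·(1 − 0.20824053)·208/1122 = 0.0049665009.
Tier 3: Wₕ = 0.39097334; term = 0.39097334²·(1 − 0.19420189)·137/2224 = 0.0075876329.
Sum = 0.03850888.
SE = √(0.03850888) = 0.1962.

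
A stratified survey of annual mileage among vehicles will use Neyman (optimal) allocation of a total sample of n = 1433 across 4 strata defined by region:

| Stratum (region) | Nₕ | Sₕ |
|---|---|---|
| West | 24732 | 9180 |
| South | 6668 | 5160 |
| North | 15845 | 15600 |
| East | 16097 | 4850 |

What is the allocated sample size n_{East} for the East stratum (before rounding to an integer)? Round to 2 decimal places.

Neyman allocation: nₕ = n·NₕSₕ / Σⱼ NⱼSⱼ.
Σ NⱼSⱼ = 24732·9180 + 6668·5160 + 15845·15600 + 16097·4850 = 5.8669909 × 10^8.
n_{East} = 1433·16097·4850 / (5.8669909 × 10^8) = 190.69.

190.69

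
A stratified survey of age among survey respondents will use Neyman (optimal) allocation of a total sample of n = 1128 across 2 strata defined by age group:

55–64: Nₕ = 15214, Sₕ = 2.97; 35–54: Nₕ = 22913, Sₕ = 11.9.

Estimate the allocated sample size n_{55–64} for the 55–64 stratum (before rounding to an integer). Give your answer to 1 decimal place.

160.4

Neyman allocation: nₕ = n·NₕSₕ / Σⱼ NⱼSⱼ.
Σ NⱼSⱼ = 15214·2.97 + 22913·11.9 = 317850.28.
n_{55–64} = 1128·15214·2.97 / 317850.28 = 160.4.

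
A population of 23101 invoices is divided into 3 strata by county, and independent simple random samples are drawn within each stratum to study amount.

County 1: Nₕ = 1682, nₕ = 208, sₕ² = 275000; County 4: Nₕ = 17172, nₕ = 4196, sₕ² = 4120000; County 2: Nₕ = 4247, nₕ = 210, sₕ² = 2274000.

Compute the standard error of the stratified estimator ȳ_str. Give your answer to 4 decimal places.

Var(ȳ_str) = Σₕ Wₕ²(1 − fₕ)sₕ²/nₕ with Wₕ = Nₕ/N, N = 23101.
County 1: Wₕ = 0.07281070; term = 0.07281070²·(1 − 0.12366231)·275000/208 = 6.1423035.
County 4: Wₕ = 0.74334444; term = 0.74334444²·(1 − 0.24435127)·4120000/4196 = 409.97927.
County 2: Wₕ = 0.18384486; term = 0.18384486²·(1 − 0.04944667)·2274000/210 = 347.89695.
Sum = 764.01852.
SE = √(764.01852) = 27.6409.

27.6409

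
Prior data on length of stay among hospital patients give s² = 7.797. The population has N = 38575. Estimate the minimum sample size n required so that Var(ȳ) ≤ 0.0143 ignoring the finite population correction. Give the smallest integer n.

Without fpc, n₀ = s²/D = 7.797/0.0143 = 545.2448.
Rounding up, n = 546.

546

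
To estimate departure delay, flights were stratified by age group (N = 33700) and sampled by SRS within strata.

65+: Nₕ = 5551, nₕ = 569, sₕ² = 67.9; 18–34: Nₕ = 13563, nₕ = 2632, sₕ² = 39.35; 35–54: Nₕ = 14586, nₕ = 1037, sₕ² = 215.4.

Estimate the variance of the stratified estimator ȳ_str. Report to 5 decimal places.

Var(ȳ_str) = Σₕ Wₕ²(1 − fₕ)sₕ²/nₕ with Wₕ = Nₕ/N, N = 33700.
65+: Wₕ = 0.16471810; term = 0.16471810²·(1 − 0.10250405)·67.9/569 = 0.0029058464.
18–34: Wₕ = 0.40246291; term = 0.40246291²·(1 − 0.19405736)·39.35/2632 = 0.0019517074.
35–54: Wₕ = 0.43281899; term = 0.43281899²·(1 − 0.07109557)·215.4/1037 = 0.036145197.
Sum = 0.041002751.

0.04100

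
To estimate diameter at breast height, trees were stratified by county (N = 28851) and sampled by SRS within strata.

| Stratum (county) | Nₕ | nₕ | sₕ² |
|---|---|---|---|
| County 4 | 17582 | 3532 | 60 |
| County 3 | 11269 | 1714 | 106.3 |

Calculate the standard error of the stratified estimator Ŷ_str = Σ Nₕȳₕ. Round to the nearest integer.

Var(Ŷ_str) = Σₕ Nₕ²(1 − fₕ)sₕ²/nₕ.
County 4: 17582²·(1 − 3532/17582)·60/3532 = 4.1963834 × 10^6.
County 3: 11269²·(1 − 1714/11269)·106.3/1714 = 6.6778786 × 10^6.
Sum = 1.0874262 × 10^7.
SE = √(1.0874262 × 10^7) = 3298.

3298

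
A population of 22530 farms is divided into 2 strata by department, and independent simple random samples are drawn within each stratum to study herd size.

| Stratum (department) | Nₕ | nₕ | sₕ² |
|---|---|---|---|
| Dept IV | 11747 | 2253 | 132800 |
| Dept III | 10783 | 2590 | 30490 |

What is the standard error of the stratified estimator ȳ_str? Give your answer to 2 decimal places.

3.87

Var(ȳ_str) = Σₕ Wₕ²(1 − fₕ)sₕ²/nₕ with Wₕ = Nₕ/N, N = 22530.
Dept IV: Wₕ = 0.52139370; term = 0.52139370²·(1 − 0.19179365)·132800/2253 = 12.950624.
Dept III: Wₕ = 0.47860630; term = 0.47860630²·(1 − 0.24019290)·30490/2590 = 2.0488862.
Sum = 14.99951.
SE = √(14.99951) = 3.87.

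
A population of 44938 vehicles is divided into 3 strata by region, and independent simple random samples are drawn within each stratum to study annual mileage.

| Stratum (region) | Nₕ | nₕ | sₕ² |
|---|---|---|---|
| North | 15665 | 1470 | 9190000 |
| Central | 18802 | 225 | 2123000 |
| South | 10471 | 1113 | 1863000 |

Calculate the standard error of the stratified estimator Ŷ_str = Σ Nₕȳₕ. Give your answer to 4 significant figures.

2.202 × 10^6

Var(Ŷ_str) = Σₕ Nₕ²(1 − fₕ)sₕ²/nₕ.
North: 15665²·(1 − 1470/15665)·9190000/1470 = 1.3901574 × 10^12.
Central: 18802²·(1 − 225/18802)·2123000/225 = 3.2956957 × 10^12.
South: 10471²·(1 − 1113/10471)·1863000/1113 = 1.6401701 × 10^11.
Sum = 4.8498701 × 10^12.
SE = √(4.8498701 × 10^12) = 2.202 × 10^6.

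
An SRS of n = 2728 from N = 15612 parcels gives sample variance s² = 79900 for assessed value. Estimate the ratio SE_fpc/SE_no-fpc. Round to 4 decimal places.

0.9084

f = n/N = 2728/15612 = 0.17473738.
SE_no-fpc = √(s²/n) = 5.411918; SE_fpc = √((1−f)s²/n) = 4.9164009.
Ratio = √(1−f) = 0.90843966.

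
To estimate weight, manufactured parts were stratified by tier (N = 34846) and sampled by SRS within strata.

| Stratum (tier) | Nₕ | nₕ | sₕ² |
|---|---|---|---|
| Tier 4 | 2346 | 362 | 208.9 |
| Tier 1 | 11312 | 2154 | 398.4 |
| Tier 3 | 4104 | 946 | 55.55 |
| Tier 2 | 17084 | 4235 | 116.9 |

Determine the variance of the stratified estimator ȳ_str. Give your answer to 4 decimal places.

Var(ȳ_str) = Σₕ Wₕ²(1 − fₕ)sₕ²/nₕ with Wₕ = Nₕ/N, N = 34846.
Tier 4: Wₕ = 0.06732480; term = 0.06732480²·(1 − 0.15430520)·208.9/362 = 0.0022120436.
Tier 1: Wₕ = 0.32462836; term = 0.32462836²·(1 − 0.19041726)·398.4/2154 = 0.015780029.
Tier 3: Wₕ = 0.11777535; term = 0.11777535²·(1 − 0.23050682)·55.55/946 = 6.267676 × 10^-4.
Tier 2: Wₕ = 0.49027148; term = 0.49027148²·(1 − 0.24789277)·116.9/4235 = 0.004990156.
Sum = 0.023608996.

0.0236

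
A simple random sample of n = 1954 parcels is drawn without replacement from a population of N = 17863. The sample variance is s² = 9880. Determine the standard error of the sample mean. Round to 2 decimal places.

Under SRS without replacement, Var(ȳ) = (1 − f)·s²/n with f = n/N = 1954/17863 = 0.10938812.
Var(ȳ) = (1 − 0.10938812)·9880/1954 = 0.89061188·5.0562948 = 4.5031962.
SE(ȳ) = √(4.5031962) = 2.12.

2.12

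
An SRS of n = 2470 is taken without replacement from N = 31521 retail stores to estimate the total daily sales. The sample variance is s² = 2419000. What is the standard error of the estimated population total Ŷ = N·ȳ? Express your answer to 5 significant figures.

Var(Ŷ) = N²·Var(ȳ) = N²·(1 − n/N)·s²/n.
f = 2470/31521 = 0.07836046; Var(ȳ) = 0.92163954·2419000/2470 = 902.60974.
Var(Ŷ) = 31521² · 902.60974 = 8.9680907 × 10^11.
SE(Ŷ) = √(8.9680907 × 10^11) = 947000.

947000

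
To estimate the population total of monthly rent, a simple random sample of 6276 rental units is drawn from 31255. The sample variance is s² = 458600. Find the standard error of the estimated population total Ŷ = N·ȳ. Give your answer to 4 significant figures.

Var(Ŷ) = N²·Var(ȳ) = N²·(1 − n/N)·s²/n.
f = 6276/31255 = 0.20079987; Var(ȳ) = 0.79920013·458600/6276 = 58.399168.
Var(Ŷ) = 31255² · 58.399168 = 5.7048689 × 10^10.
SE(Ŷ) = √(5.7048689 × 10^10) = 238800.

238800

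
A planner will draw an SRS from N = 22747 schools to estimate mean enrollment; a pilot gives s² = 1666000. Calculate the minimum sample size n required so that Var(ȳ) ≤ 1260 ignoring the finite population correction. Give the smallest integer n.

Without fpc, n₀ = s²/D = 1666000/1260 = 1322.2222.
Rounding up, n = 1323.

1323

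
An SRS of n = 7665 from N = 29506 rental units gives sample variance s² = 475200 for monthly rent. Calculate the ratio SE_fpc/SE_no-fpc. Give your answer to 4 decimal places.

f = n/N = 7665/29506 = 0.25977767.
SE_no-fpc = √(s²/n) = 7.8737593; SE_fpc = √((1−f)s²/n) = 6.7742813.
Ratio = √(1−f) = 0.86036174.

0.8604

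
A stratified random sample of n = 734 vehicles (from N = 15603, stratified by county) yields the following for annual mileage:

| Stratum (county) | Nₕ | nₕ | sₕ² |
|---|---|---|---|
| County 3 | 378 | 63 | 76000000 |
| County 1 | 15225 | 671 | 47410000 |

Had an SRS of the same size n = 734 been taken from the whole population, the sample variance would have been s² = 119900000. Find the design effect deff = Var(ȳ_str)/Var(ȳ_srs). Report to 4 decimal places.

Var(ȳ_str) = Σ Wₕ²(1−fₕ)sₕ²/nₕ with Wₕ = Nₕ/15603:
  County 3: (378/15603)²·(1−63/378)·76000000/63 = 590.00974
  County 1: (15225/15603)²·(1−671/15225)·47410000/671 = 64308.872
  → Var(ȳ_str) = 64898.882.
Var(ȳ_srs) = (1 − 734/15603)·119900000/734 = 155667.08.
deff = 64898.882 / 155667.08 = 0.4169.

0.4169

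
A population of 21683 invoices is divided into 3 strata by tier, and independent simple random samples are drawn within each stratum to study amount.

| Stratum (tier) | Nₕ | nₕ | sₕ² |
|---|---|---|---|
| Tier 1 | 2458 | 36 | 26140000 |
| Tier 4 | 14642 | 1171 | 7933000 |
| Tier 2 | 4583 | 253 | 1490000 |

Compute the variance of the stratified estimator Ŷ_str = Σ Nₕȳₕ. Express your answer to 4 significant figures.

5.776 × 10^12

Var(Ŷ_str) = Σₕ Nₕ²(1 − fₕ)sₕ²/nₕ.
Tier 1: 2458²·(1 − 36/2458)·26140000/36 = 4.3227399 × 10^12.
Tier 4: 14642²·(1 − 1171/14642)·7933000/1171 = 1.3362287 × 10^12.
Tier 2: 4583²·(1 − 253/4583)·1490000/253 = 1.1687012 × 10^11.
Sum = 5.7758387 × 10^12.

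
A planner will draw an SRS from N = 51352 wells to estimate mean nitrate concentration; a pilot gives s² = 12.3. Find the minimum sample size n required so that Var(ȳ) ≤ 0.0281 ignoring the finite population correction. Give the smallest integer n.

438

Without fpc, n₀ = s²/D = 12.3/0.0281 = 437.7224.
Rounding up, n = 438.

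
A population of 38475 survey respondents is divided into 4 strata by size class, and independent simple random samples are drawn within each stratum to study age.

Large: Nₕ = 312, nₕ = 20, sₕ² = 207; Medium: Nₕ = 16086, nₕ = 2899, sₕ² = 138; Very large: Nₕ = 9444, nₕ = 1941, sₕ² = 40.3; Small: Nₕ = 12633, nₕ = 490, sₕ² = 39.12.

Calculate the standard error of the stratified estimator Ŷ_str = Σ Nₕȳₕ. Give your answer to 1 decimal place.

4975.8

Var(Ŷ_str) = Σₕ Nₕ²(1 − fₕ)sₕ²/nₕ.
Large: 312²·(1 − 20/312)·207/20 = 942926.4.
Medium: 16086²·(1 − 2899/16086)·138/2899 = 1.0097758 × 10^7.
Very large: 9444²·(1 − 1941/9444)·40.3/1941 = 1.4711957 × 10^6.
Small: 12633²·(1 − 490/12633)·39.12/490 = 1.2247156 × 10^7.
Sum = 2.4759036 × 10^7.
SE = √(2.4759036 × 10^7) = 4975.8.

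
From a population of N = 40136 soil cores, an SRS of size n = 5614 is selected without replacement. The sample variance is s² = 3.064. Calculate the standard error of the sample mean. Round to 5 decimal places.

0.02167

Under SRS without replacement, Var(ȳ) = (1 − f)·s²/n with f = n/N = 5614/40136 = 0.13987443.
Var(ȳ) = (1 − 0.13987443)·3.064/5614 = 0.86012557·5.4577841 × 10^-4 = 4.6943797 × 10^-4.
SE(ȳ) = √(4.6943797 × 10^-4) = 0.02167.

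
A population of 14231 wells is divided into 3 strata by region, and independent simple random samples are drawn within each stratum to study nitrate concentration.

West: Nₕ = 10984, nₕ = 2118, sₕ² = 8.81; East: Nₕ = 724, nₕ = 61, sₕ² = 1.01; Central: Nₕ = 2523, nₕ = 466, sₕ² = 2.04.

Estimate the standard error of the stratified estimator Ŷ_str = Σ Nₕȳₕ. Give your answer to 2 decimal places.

660.11

Var(Ŷ_str) = Σₕ Nₕ²(1 − fₕ)sₕ²/nₕ.
West: 10984²·(1 − 2118/10984)·8.81/2118 = 405077.58.
East: 724²·(1 − 61/724)·1.01/61 = 7947.7397.
Central: 2523²·(1 − 466/2523)·2.04/466 = 22719.344.
Sum = 435744.66.
SE = √(435744.66) = 660.11.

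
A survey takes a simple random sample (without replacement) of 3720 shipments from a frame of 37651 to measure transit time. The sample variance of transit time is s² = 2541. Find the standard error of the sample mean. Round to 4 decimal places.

Under SRS without replacement, Var(ȳ) = (1 − f)·s²/n with f = n/N = 3720/37651 = 0.09880216.
Var(ȳ) = (1 − 0.09880216)·2541/3720 = 0.90119784·0.68306452 = 0.61557627.
SE(ȳ) = √(0.61557627) = 0.7846.

0.7846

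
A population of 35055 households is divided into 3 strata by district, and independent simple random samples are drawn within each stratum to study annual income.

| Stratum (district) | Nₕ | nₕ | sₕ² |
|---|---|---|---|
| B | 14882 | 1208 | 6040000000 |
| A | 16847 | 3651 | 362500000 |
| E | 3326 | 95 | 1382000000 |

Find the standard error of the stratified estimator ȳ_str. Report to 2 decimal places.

Var(ȳ_str) = Σₕ Wₕ²(1 − fₕ)sₕ²/nₕ with Wₕ = Nₕ/N, N = 35055.
B: Wₕ = 0.42453288; term = 0.42453288²·(1 − 0.08117189)·6040000000/1208 = 827993.52.
A: Wₕ = 0.48058765; term = 0.48058765²·(1 − 0.21671514)·362500000/3651 = 17962.266.
E: Wₕ = 0.09487948; term = 0.09487948²·(1 − 0.02856284)·1382000000/95 = 127216.57.
Sum = 973172.36.
SE = √(973172.36) = 986.49.

986.49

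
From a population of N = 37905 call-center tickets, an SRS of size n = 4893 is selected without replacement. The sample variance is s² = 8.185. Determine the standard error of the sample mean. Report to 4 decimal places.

Under SRS without replacement, Var(ȳ) = (1 − f)·s²/n with f = n/N = 4893/37905 = 0.12908587.
Var(ȳ) = (1 − 0.12908587)·8.185/4893 = 0.87091413·0.0016727979 = 0.0014568633.
SE(ȳ) = √(0.0014568633) = 0.0382.

0.0382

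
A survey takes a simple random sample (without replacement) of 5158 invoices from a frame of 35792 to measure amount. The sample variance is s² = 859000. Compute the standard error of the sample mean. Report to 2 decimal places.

11.94

Under SRS without replacement, Var(ȳ) = (1 − f)·s²/n with f = n/N = 5158/35792 = 0.14411042.
Var(ȳ) = (1 − 0.14411042)·859000/5158 = 0.85588958·166.53742 = 142.53764.
SE(ȳ) = √(142.53764) = 11.94.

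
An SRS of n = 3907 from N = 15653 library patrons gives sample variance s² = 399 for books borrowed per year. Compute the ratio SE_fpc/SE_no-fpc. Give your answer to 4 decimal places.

0.8663

f = n/N = 3907/15653 = 0.24960072.
SE_no-fpc = √(s²/n) = 0.31956907; SE_fpc = √((1−f)s²/n) = 0.27682859.
Ratio = √(1−f) = 0.86625590.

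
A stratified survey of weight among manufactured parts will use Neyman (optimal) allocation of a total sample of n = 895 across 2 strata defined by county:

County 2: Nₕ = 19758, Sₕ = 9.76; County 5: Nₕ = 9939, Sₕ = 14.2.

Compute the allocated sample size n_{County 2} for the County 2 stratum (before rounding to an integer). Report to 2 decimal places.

Neyman allocation: nₕ = n·NₕSₕ / Σⱼ NⱼSⱼ.
Σ NⱼSⱼ = 19758·9.76 + 9939·14.2 = 333971.88.
n_{County 2} = 895·19758·9.76 / 333971.88 = 516.78.

516.78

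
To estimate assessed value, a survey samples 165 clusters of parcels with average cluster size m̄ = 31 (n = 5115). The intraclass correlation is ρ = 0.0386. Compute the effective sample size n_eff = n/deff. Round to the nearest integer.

2370

deff = 1 + (31 − 1)·0.0386 = 1 + 1.158 = 2.158.
n_eff = 5115 / 2.158 = 2370.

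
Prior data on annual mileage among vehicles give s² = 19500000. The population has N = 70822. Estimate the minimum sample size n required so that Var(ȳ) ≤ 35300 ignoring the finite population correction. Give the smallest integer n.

553

Without fpc, n₀ = s²/D = 19500000/35300 = 552.4079.
Rounding up, n = 553.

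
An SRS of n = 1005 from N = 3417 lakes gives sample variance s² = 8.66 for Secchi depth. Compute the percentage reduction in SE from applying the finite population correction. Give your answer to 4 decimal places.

f = n/N = 1005/3417 = 0.29411765.
SE_no-fpc = √(s²/n) = 0.092827342; SE_fpc = √((1−f)s²/n) = 0.077990567.
Ratio = √(1−f) = 0.84016805. Reduction = 100·(1 − 0.84016805) = 15.9832%.

15.9832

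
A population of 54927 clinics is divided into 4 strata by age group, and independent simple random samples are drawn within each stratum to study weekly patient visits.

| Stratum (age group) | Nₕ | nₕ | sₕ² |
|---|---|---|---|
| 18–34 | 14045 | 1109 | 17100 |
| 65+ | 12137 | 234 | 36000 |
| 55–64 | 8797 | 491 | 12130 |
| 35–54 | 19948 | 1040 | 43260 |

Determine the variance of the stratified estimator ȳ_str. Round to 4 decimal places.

14.0940

Var(ȳ_str) = Σₕ Wₕ²(1 − fₕ)sₕ²/nₕ with Wₕ = Nₕ/N, N = 54927.
18–34: Wₕ = 0.25570302; term = 0.25570302²·(1 − 0.07896048)·17100/1109 = 0.9285698.
65+: Wₕ = 0.22096601; term = 0.22096601²·(1 − 0.01927989)·36000/234 = 7.3668643.
55–64: Wₕ = 0.16015803; term = 0.16015803²·(1 − 0.05581448)·12130/491 = 0.59832076.
35–54: Wₕ = 0.36317294; term = 0.36317294²·(1 − 0.05213555)·43260/1040 = 5.2002757.
Sum = 14.094031.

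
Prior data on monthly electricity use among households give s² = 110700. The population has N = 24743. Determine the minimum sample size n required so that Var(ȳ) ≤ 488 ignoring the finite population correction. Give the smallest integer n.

227

Without fpc, n₀ = s²/D = 110700/488 = 226.8443.
Rounding up, n = 227.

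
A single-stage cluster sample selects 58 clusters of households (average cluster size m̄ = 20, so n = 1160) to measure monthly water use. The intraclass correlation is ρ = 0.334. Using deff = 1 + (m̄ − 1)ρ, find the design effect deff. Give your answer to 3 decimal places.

deff = 1 + (20 − 1)·0.334 = 1 + 6.346 = 7.346.

7.346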